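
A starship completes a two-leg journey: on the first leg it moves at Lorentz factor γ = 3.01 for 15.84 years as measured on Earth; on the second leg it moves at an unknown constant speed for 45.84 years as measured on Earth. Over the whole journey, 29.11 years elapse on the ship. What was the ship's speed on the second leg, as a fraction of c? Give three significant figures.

β = 0.854

Leg 1: γ = 3.01; τ_1 = 15.84/3.010 = 5.262 years.
Leg 2: speed unknown; τ_2 = 45.84/γ_2.
Total proper time: 5.262 + τ_2 = 29.11, so τ_2 = 29.11 − 5.262 = 23.85 years.
γ_2 = 45.84/23.85 = 1.922; β = √(1 − 1/γ²) = √0.7294.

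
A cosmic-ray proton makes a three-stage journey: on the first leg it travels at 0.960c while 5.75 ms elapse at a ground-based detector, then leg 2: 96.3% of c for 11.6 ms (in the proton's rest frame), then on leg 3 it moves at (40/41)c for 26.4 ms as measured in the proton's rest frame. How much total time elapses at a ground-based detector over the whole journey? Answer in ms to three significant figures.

Leg 1: 5.75 ms is already measured at a ground-based detector.
Leg 2: β = 0.963; γ = 1/√(1 − 0.963²) = 1/√0.07263 = 3.711; Δt_2 = 3.711 × 11.6 = 43.04 ms.
Leg 3: γ = 1/√(1 − (40/41)²) = 41/9 ≈ 4.556; Δt_3 = 4.556 × 26.4 = 120.3 ms.
Total: 5.750 + 43.04 + 120.3 ms.

Δt = 169 ms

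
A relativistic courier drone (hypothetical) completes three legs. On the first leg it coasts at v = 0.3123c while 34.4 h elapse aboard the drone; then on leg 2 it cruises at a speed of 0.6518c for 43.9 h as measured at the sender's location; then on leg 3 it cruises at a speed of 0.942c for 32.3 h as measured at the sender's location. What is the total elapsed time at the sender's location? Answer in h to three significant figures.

Leg 1: γ = 1/√(1 − 0.3123²) = 1/√0.9025 = 1.053; Δt_1 = 1.053 × 34.4 = 36.21 h.
Leg 2: 43.9 h is already measured at the sender's location.
Leg 3: 32.3 h is already measured at the sender's location.
Total: 36.21 + 43.90 + 32.30 h.

Δt = 112 h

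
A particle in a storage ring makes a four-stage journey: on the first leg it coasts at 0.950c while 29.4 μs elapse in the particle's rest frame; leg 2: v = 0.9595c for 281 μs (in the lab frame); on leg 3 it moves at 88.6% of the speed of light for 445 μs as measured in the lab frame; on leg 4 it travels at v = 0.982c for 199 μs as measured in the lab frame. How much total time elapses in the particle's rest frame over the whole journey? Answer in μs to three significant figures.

τ = 352 μs

Leg 1: 29.4 μs is already measured in the particle's rest frame.
Leg 2: γ = 1/√(1 − 0.9595²) = 1/√0.07936 = 3.550; τ_2 = 281/3.550 = 79.16 μs.
Leg 3: β = 0.886; γ = 1/√(1 − 0.886²) = 1/√0.2150 = 2.157; τ_3 = 445/2.157 = 206.3 μs.
Leg 4: γ = 1/√(1 − 0.982²) = 1/√0.03568 = 5.294; τ_4 = 199/5.294 = 37.59 μs.
Total: 29.40 + 79.16 + 206.3 + 37.59 μs.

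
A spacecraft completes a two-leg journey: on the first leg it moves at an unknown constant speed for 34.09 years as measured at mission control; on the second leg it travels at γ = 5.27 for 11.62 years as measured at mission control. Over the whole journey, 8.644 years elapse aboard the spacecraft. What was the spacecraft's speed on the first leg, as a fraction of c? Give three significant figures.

Leg 1: speed unknown; τ_1 = 34.09/γ_1.
Leg 2: γ = 5.27; τ_2 = 11.62/5.270 = 2.205 years.
Total proper time: τ_1 + 2.205 = 8.644, so τ_1 = 8.644 − 2.205 = 6.439 years.
γ_1 = 34.09/6.439 = 5.294; β = √(1 − 1/γ²) = √0.9643.

β = 0.982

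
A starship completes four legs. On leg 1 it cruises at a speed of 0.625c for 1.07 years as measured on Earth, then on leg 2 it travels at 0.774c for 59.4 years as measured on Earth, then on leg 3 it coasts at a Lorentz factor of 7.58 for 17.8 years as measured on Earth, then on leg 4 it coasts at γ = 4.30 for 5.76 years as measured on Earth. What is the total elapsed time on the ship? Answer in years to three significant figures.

τ = 42.1 years

Leg 1: γ = 1/√(1 − 0.625²) = 1/√0.6094 = 1.281; τ_1 = 1.07/1.281 = 0.8353 years.
Leg 2: γ = 1/√(1 − 0.774²) = 1/√0.4009 = 1.579; τ_2 = 59.4/1.579 = 37.61 years.
Leg 3: γ = 7.58; τ_3 = 17.8/7.580 = 2.348 years.
Leg 4: γ = 4.30; τ_4 = 5.76/4.300 = 1.340 years.
Total: 0.8353 + 37.61 + 2.348 + 1.340 years.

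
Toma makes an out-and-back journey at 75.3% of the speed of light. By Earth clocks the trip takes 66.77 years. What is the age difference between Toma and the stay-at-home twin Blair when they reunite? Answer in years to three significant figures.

Δt − τ = 22.8 years

β = 0.753; γ = 1/√(1 − 0.753²) = 1/√0.4330 = 1.520
Toma's elapsed proper time: τ = 66.77/1.520 = 43.94 years.
Age gap = Δt − τ = 66.77 − 43.94 years.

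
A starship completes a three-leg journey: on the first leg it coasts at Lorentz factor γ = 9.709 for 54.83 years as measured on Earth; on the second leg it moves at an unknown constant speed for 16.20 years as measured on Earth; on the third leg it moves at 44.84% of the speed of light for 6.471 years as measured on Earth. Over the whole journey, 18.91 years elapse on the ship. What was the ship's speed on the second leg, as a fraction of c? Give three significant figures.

Leg 1: γ = 9.709; τ_1 = 54.83/9.709 = 5.647 years.
Leg 2: speed unknown; τ_2 = 16.20/γ_2.
Leg 3: β = 0.4484; γ = 1/√(1 − 0.4484²) = 1/√0.7989 = 1.119; τ_3 = 6.471/1.119 = 5.784 years.
Total proper time: 5.647 + τ_2 + 5.784 = 18.91, so τ_2 = 18.91 − 11.43 = 7.479 years.
γ_2 = 16.20/7.479 = 2.166; β = √(1 − 1/γ²) = √0.7869.

β = 0.887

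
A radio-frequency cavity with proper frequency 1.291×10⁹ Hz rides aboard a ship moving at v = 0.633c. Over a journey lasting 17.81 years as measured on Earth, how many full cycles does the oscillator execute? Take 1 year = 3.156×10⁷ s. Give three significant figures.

N = 5.62×10¹⁷

γ = 1/√(1 − 0.633²) = 1/√0.5993 = 1.292
The oscillator's own cycle count is N = f × τ where τ is the proper time on the ship. τ = Δt/γ = 17.81/1.292 = 13.79 years = 4.351×10⁸ s.
N = 1.291×10⁹ × 4.351×10⁸ = 5.618×10¹⁷.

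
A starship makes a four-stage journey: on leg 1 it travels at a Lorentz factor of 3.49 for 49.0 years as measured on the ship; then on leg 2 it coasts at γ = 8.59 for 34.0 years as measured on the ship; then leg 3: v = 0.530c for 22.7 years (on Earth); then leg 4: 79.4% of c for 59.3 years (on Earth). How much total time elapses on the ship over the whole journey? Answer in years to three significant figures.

Leg 1: 49.0 years is already measured on the ship.
Leg 2: 34.0 years is already measured on the ship.
Leg 3: γ = 1/√(1 − 0.530²) = 1/√0.7191 = 1.179; τ_3 = 22.7/1.179 = 19.25 years.
Leg 4: β = 0.794; γ = 1/√(1 − 0.794²) = 1/√0.3696 = 1.645; τ_4 = 59.3/1.645 = 36.05 years.
Total: 49.00 + 34.00 + 19.25 + 36.05 years.

τ = 138 years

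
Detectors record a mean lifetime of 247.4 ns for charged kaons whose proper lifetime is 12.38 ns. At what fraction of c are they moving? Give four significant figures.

γ = Δt/τ₀ = 247.4/12.38 = 19.98
β = √(1 − 1/γ²) = √(1 − 0.002504) = √0.9975

β = 0.9987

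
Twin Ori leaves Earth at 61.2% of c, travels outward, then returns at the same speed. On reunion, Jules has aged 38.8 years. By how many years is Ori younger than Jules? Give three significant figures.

Δt − τ = 8.11 years

β = 0.612; γ = 1/√(1 − 0.612²) = 1/√0.6255 = 1.264
Ori's elapsed proper time: τ = 38.8/1.264 = 30.69 years.
Age gap = Δt − τ = 38.8 − 30.69 years.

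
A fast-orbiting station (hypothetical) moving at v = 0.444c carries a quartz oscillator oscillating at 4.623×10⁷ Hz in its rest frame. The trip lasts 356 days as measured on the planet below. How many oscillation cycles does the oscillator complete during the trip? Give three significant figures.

N = 1.27×10¹⁵

γ = 1/√(1 − 0.444²) = 1/√0.8029 = 1.116
The oscillator's own cycle count is N = f × τ where τ is the proper time aboard the station. τ = Δt/γ = 356/1.116 = 319.0 days = 2.756×10⁷ s.
N = 4.623×10⁷ × 2.756×10⁷ = 1.274×10¹⁵.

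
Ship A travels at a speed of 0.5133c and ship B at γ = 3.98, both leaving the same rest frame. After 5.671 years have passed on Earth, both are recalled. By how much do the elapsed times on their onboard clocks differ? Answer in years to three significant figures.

|τ_A − τ_B| = 3.44 years

A: γ = 1/√(1 − 0.5133²) = 1/√0.7365 = 1.165; τ_A = 5.671/1.165 = 4.867 years.
B: γ = 3.98; τ_B = 5.671/3.980 = 1.425 years.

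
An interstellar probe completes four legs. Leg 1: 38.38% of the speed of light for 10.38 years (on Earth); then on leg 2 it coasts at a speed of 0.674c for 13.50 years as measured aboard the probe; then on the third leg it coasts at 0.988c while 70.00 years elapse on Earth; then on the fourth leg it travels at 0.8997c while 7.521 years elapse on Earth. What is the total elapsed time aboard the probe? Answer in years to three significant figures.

Leg 1: β = 0.3838; γ = 1/√(1 − 0.3838²) = 1/√0.8527 = 1.083; τ_1 = 10.38/1.083 = 9.585 years.
Leg 2: 13.50 years is already measured aboard the probe.
Leg 3: γ = 1/√(1 − 0.988²) = 1/√0.02386 = 6.474; τ_3 = 70.00/6.474 = 10.81 years.
Leg 4: γ = 1/√(1 − 0.8997²) = 1/√0.1905 = 2.291; τ_4 = 7.521/2.291 = 3.283 years.
Total: 9.585 + 13.50 + 10.81 + 3.283 years.

τ = 37.2 years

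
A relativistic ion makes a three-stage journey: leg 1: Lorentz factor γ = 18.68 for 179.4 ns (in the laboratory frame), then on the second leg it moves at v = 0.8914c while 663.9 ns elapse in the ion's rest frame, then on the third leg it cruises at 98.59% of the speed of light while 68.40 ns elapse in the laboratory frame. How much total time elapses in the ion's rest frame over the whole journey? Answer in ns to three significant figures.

Leg 1: γ = 18.68; τ_1 = 179.4/18.68 = 9.604 ns.
Leg 2: 663.9 ns is already measured in the ion's rest frame.
Leg 3: β = 0.9859; γ = 1/√(1 − 0.9859²) = 1/√0.02800 = 5.976; τ_3 = 68.40/5.976 = 11.45 ns.
Total: 9.604 + 663.9 + 11.45 ns.

τ = 685 ns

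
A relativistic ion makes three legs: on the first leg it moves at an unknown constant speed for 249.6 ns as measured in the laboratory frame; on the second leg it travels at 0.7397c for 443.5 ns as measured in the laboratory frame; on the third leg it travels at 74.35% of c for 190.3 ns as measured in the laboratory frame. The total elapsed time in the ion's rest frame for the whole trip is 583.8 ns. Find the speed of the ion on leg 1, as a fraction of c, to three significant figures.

β = 0.774

Leg 1: speed unknown; τ_1 = 249.6/γ_1.
Leg 2: γ = 1/√(1 − 0.7397²) = 1/√0.4528 = 1.486; τ_2 = 443.5/1.486 = 298.4 ns.
Leg 3: β = 0.7435; γ = 1/√(1 − 0.7435²) = 1/√0.4472 = 1.495; τ_3 = 190.3/1.495 = 127.3 ns.
Total proper time: τ_1 + 298.4 + 127.3 = 583.8, so τ_1 = 583.8 − 425.7 = 158.1 ns.
γ_1 = 249.6/158.1 = 1.579; β = √(1 − 1/γ²) = √0.5988.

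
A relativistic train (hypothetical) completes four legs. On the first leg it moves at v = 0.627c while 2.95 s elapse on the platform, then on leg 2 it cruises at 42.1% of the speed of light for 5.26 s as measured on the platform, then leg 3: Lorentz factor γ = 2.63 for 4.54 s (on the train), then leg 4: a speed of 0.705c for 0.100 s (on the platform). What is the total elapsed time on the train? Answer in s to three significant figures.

Leg 1: γ = 1/√(1 − 0.627²) = 1/√0.6069 = 1.284; τ_1 = 2.95/1.284 = 2.298 s.
Leg 2: β = 0.421; γ = 1/√(1 − 0.421²) = 1/√0.8228 = 1.102; τ_2 = 5.26/1.102 = 4.771 s.
Leg 3: 4.54 s is already measured on the train.
Leg 4: γ = 1/√(1 − 0.705²) = 1/√0.5030 = 1.410; τ_4 = 0.100/1.410 = 0.07092 s.
Total: 2.298 + 4.771 + 4.540 + 0.07092 s.

τ = 11.7 s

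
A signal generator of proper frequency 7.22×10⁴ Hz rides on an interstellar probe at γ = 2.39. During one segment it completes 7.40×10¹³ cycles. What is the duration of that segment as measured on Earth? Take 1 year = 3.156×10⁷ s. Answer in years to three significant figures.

Δt = 77.6 years

γ = 2.39
Proper time for N cycles: τ = N/f = 7.40×10¹³/(7.22×10⁴) = 1.025×10⁹ s = 32.48 years.
Lab-frame duration Δt = γτ = 2.390 × 32.48 = 77.62 years.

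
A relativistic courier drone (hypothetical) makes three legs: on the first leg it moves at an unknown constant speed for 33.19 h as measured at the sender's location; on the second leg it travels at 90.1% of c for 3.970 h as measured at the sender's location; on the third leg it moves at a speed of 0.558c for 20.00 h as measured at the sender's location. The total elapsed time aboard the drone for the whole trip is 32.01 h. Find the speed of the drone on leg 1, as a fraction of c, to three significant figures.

β = 0.911

Leg 1: speed unknown; τ_1 = 33.19/γ_1.
Leg 2: β = 0.901; γ = 1/√(1 − 0.901²) = 1/√0.1882 = 2.305; τ_2 = 3.970/2.305 = 1.722 h.
Leg 3: γ = 1/√(1 − 0.558²) = 1/√0.6886 = 1.205; τ_3 = 20.00/1.205 = 16.60 h.
Total proper time: τ_1 + 1.722 + 16.60 = 32.01, so τ_1 = 32.01 − 18.32 = 13.69 h.
γ_1 = 33.19/13.69 = 2.424; β = √(1 − 1/γ²) = √0.8298.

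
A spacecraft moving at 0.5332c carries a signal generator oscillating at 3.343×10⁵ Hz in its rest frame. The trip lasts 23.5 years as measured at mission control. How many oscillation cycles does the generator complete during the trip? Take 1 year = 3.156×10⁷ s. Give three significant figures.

γ = 1/√(1 − 0.5332²) = 1/√0.7157 = 1.182
The oscillator's own cycle count is N = f × τ where τ is the proper time aboard the spacecraft. τ = Δt/γ = 23.5/1.182 = 19.88 years = 6.274×10⁸ s.
N = 3.343×10⁵ × 6.274×10⁸ = 2.098×10¹⁴.

N = 2.10×10¹⁴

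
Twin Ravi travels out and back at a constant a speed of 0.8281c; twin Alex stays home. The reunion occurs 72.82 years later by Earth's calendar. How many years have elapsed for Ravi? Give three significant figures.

γ = 1/√(1 − 0.8281²) = 1/√0.3143 = 1.784
Ravi's clock measures proper time along the trip: τ = Δt/γ = 72.82/1.784 years.

τ = 40.8 years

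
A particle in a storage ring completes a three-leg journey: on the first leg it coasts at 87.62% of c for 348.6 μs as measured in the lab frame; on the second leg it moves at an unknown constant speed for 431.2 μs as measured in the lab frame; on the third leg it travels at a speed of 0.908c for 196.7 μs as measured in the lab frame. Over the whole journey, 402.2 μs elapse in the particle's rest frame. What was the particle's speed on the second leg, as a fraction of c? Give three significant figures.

β = 0.936

Leg 1: β = 0.8762; γ = 1/√(1 − 0.8762²) = 1/√0.2323 = 2.075; τ_1 = 348.6/2.075 = 168.0 μs.
Leg 2: speed unknown; τ_2 = 431.2/γ_2.
Leg 3: γ = 1/√(1 − 0.908²) = 1/√0.1755 = 2.387; τ_3 = 196.7/2.387 = 82.41 μs.
Total proper time: 168.0 + τ_2 + 82.41 = 402.2, so τ_2 = 402.2 − 250.4 = 151.8 μs.
γ_2 = 431.2/151.8 = 2.841; β = √(1 − 1/γ²) = √0.8761.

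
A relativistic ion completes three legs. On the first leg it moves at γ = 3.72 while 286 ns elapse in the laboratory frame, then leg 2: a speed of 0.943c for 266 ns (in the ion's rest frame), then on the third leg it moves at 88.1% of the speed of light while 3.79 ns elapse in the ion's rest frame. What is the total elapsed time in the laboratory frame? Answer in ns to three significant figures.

Leg 1: 286 ns is already measured in the laboratory frame.
Leg 2: γ = 1/√(1 − 0.943²) = 1/√0.1108 = 3.005; Δt_2 = 3.005 × 266 = 799.3 ns.
Leg 3: β = 0.881; γ = 1/√(1 − 0.881²) = 1/√0.2238 = 2.114; Δt_3 = 2.114 × 3.79 = 8.011 ns.
Total: 286.0 + 799.3 + 8.011 ns.

Δt = 1090 ns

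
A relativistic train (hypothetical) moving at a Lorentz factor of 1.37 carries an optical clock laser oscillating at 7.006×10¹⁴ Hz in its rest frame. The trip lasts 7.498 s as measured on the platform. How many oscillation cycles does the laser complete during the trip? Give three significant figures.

γ = 1.37
The oscillator's own cycle count is N = f × τ where τ is the proper time on the train. τ = Δt/γ = 7.498/1.370 = 5.473 s = 5.473×10⁰ s.
N = 7.006×10¹⁴ × 5.473×10⁰ = 3.834×10¹⁵.

N = 3.83×10¹⁵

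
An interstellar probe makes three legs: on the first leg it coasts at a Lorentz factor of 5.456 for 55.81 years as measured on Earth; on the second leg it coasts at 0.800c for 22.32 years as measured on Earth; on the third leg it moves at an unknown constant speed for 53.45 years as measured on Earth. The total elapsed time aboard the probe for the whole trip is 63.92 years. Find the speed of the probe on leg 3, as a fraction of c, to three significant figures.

Leg 1: γ = 5.456; τ_1 = 55.81/5.456 = 10.23 years.
Leg 2: γ = 1/√(1 − 0.800²) = 5/3 ≈ 1.667; τ_2 = 22.32/1.667 = 13.39 years.
Leg 3: speed unknown; τ_3 = 53.45/γ_3.
Total proper time: 10.23 + 13.39 + τ_3 = 63.92, so τ_3 = 63.92 − 23.62 = 40.30 years.
γ_3 = 53.45/40.30 = 1.326; β = √(1 − 1/γ²) = √0.4316.

β = 0.657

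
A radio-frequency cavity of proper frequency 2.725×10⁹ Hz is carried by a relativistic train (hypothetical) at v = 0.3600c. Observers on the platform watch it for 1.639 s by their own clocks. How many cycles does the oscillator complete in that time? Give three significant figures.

γ = 1/√(1 − 0.3600²) = 1/√0.8704 = 1.072
During 1.639 s of lab time, the oscillator's proper time advances by τ = Δt/γ = 1.639/1.072 = 1.529 s = 1.529×10⁰ s.
N = f × τ = 2.725×10⁹ × 1.529×10⁰ = 4.167×10⁹.

N = 4.17×10⁹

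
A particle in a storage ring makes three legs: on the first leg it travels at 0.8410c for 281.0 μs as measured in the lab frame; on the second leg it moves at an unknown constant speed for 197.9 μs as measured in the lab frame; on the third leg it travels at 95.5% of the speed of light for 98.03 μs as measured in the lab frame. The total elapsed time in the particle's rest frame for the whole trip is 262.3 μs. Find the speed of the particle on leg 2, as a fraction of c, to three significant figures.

Leg 1: γ = 1/√(1 − 0.8410²) = 1/√0.2927 = 1.848; τ_1 = 281.0/1.848 = 152.0 μs.
Leg 2: speed unknown; τ_2 = 197.9/γ_2.
Leg 3: β = 0.955; γ = 1/√(1 − 0.955²) = 1/√0.08798 = 3.371; τ_3 = 98.03/3.371 = 29.08 μs.
Total proper time: 152.0 + τ_2 + 29.08 = 262.3, so τ_2 = 262.3 − 181.1 = 81.19 μs.
γ_2 = 197.9/81.19 = 2.437; β = √(1 − 1/γ²) = √0.8317.

β = 0.912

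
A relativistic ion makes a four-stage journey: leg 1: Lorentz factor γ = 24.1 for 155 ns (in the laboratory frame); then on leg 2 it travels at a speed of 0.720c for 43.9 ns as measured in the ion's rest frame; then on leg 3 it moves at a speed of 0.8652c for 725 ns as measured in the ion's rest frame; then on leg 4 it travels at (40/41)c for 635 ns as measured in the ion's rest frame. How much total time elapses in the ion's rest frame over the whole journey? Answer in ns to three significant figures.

Leg 1: γ = 24.1; τ_1 = 155/24.10 = 6.432 ns.
Leg 2: 43.9 ns is already measured in the ion's rest frame.
Leg 3: 725 ns is already measured in the ion's rest frame.
Leg 4: 635 ns is already measured in the ion's rest frame.
Total: 6.432 + 43.90 + 725.0 + 635.0 ns.

τ = 1410 ns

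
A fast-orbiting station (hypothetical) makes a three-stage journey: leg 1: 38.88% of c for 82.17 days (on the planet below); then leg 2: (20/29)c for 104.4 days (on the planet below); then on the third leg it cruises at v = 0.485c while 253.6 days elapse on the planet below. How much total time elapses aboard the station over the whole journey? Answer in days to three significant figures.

Leg 1: β = 0.3888; γ = 1/√(1 − 0.3888²) = 1/√0.8488 = 1.085; τ_1 = 82.17/1.085 = 75.71 days.
Leg 2: γ = 1/√(1 − (20/29)²) = 29/21 ≈ 1.381; τ_2 = 104.4/1.381 = 75.60 days.
Leg 3: γ = 1/√(1 − 0.485²) = 1/√0.7648 = 1.143; τ_3 = 253.6/1.143 = 221.8 days.
Total: 75.71 + 75.60 + 221.8 days.

τ = 373 days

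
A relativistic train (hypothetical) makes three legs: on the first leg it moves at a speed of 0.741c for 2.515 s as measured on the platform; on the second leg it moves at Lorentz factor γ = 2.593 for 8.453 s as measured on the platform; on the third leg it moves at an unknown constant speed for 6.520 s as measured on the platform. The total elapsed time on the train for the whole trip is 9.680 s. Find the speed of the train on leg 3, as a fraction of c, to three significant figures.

Leg 1: γ = 1/√(1 − 0.741²) = 1/√0.4509 = 1.489; τ_1 = 2.515/1.489 = 1.689 s.
Leg 2: γ = 2.593; τ_2 = 8.453/2.593 = 3.260 s.
Leg 3: speed unknown; τ_3 = 6.520/γ_3.
Total proper time: 1.689 + 3.260 + τ_3 = 9.680, so τ_3 = 9.680 − 4.949 = 4.731 s.
γ_3 = 6.520/4.731 = 1.378; β = √(1 − 1/γ²) = √0.4734.

β = 0.688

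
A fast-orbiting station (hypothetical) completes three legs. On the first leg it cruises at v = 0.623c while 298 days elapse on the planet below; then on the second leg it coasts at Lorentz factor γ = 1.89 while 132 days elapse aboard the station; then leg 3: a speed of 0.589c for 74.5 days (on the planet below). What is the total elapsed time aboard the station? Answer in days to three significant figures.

τ = 425 days

Leg 1: γ = 1/√(1 − 0.623²) = 1/√0.6119 = 1.278; τ_1 = 298/1.278 = 233.1 days.
Leg 2: 132 days is already measured aboard the station.
Leg 3: γ = 1/√(1 − 0.589²) = 1/√0.6531 = 1.237; τ_3 = 74.5/1.237 = 60.21 days.
Total: 233.1 + 132.0 + 60.21 days.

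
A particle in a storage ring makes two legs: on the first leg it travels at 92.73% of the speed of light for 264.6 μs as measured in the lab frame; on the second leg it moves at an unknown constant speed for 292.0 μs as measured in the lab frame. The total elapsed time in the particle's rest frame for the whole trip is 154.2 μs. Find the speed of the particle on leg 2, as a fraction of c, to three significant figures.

Leg 1: β = 0.9273; γ = 1/√(1 − 0.9273²) = 1/√0.1401 = 2.672; τ_1 = 264.6/2.672 = 99.04 μs.
Leg 2: speed unknown; τ_2 = 292.0/γ_2.
Total proper time: 99.04 + τ_2 = 154.2, so τ_2 = 154.2 − 99.04 = 55.16 μs.
γ_2 = 292.0/55.16 = 5.294; β = √(1 − 1/γ²) = √0.9643.

β = 0.982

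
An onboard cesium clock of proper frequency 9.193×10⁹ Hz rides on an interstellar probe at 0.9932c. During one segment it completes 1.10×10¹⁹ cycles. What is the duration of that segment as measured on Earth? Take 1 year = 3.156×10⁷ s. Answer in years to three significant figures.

Δt = 326 years

γ = 1/√(1 − 0.9932²) = 1/√0.01355 = 8.590
Proper time for N cycles: τ = N/f = 1.10×10¹⁹/(9.193×10⁹) = 1.197×10⁹ s = 37.91 years.
Lab-frame duration Δt = γτ = 8.590 × 37.91 = 325.7 years.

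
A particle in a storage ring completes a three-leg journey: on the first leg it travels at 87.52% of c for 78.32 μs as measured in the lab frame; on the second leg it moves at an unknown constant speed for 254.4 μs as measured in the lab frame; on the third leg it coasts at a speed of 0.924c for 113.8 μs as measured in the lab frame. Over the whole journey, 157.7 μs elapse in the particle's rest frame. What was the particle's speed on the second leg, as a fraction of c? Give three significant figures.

Leg 1: β = 0.8752; γ = 1/√(1 − 0.8752²) = 1/√0.2340 = 2.067; τ_1 = 78.32/2.067 = 37.89 μs.
Leg 2: speed unknown; τ_2 = 254.4/γ_2.
Leg 3: γ = 1/√(1 − 0.924²) = 1/√0.1462 = 2.615; τ_3 = 113.8/2.615 = 43.52 μs.
Total proper time: 37.89 + τ_2 + 43.52 = 157.7, so τ_2 = 157.7 − 81.40 = 76.30 μs.
γ_2 = 254.4/76.30 = 3.334; β = √(1 − 1/γ²) = √0.9101.

β = 0.954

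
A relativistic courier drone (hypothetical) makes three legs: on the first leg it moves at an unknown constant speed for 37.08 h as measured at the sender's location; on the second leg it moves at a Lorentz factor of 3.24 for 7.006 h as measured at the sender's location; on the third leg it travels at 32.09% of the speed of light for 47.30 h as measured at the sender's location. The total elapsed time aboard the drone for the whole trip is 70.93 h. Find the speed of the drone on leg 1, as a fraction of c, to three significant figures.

β = 0.763

Leg 1: speed unknown; τ_1 = 37.08/γ_1.
Leg 2: γ = 3.24; τ_2 = 7.006/3.240 = 2.162 h.
Leg 3: β = 0.3209; γ = 1/√(1 − 0.3209²) = 1/√0.8970 = 1.056; τ_3 = 47.30/1.056 = 44.80 h.
Total proper time: τ_1 + 2.162 + 44.80 = 70.93, so τ_1 = 70.93 − 46.96 = 23.97 h.
γ_1 = 37.08/23.97 = 1.547; β = √(1 − 1/γ²) = √0.5821.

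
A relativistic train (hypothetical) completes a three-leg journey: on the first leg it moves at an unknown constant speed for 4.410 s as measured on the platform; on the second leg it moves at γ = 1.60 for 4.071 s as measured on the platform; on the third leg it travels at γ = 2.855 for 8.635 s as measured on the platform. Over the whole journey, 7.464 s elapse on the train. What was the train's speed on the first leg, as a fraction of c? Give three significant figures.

β = 0.903

Leg 1: speed unknown; τ_1 = 4.410/γ_1.
Leg 2: γ = 1.60; τ_2 = 4.071/1.600 = 2.544 s.
Leg 3: γ = 2.855; τ_3 = 8.635/2.855 = 3.025 s.
Total proper time: τ_1 + 2.544 + 3.025 = 7.464, so τ_1 = 7.464 − 5.569 = 1.895 s.
γ_1 = 4.410/1.895 = 2.327; β = √(1 − 1/γ²) = √0.8153.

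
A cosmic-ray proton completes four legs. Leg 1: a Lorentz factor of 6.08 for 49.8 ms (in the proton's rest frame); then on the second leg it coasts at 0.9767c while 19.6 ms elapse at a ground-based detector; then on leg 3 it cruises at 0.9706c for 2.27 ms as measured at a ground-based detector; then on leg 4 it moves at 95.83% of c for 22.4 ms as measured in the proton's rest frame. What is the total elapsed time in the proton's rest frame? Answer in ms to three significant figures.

τ = 77.0 ms

Leg 1: 49.8 ms is already measured in the proton's rest frame.
Leg 2: γ = 1/√(1 − 0.9767²) = 1/√0.04606 = 4.660; τ_2 = 19.6/4.660 = 4.206 ms.
Leg 3: γ = 1/√(1 − 0.9706²) = 1/√0.05794 = 4.155; τ_3 = 2.27/4.155 = 0.5464 ms.
Leg 4: 22.4 ms is already measured in the proton's rest frame.
Total: 49.80 + 4.206 + 0.5464 + 22.40 ms.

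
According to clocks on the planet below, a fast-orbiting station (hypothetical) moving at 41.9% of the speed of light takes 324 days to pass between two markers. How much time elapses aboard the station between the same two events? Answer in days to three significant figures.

β = 0.419; γ = 1/√(1 − 0.419²) = 1/√0.8244 = 1.101
The interval measured on the planet below is the dilated one; the clock aboard the station measures the proper time τ = Δt/γ = 324/1.101 days.

τ = 294 days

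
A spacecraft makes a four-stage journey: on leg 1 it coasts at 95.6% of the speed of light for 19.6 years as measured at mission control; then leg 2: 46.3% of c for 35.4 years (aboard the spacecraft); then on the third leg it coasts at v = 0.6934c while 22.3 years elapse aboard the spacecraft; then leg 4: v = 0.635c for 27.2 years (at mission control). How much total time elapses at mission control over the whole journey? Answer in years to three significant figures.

Leg 1: 19.6 years is already measured at mission control.
Leg 2: β = 0.463; γ = 1/√(1 − 0.463²) = 1/√0.7856 = 1.128; Δt_2 = 1.128 × 35.4 = 39.94 years.
Leg 3: γ = 1/√(1 − 0.6934²) = 1/√0.5192 = 1.388; Δt_3 = 1.388 × 22.3 = 30.95 years.
Leg 4: 27.2 years is already measured at mission control.
Total: 19.60 + 39.94 + 30.95 + 27.20 years.

Δt = 118 years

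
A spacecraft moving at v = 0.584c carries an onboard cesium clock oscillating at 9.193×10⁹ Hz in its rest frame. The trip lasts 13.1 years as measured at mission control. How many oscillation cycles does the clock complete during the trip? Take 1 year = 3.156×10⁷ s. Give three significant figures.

N = 3.09×10¹⁸

γ = 1/√(1 − 0.584²) = 1/√0.6589 = 1.232
The oscillator's own cycle count is N = f × τ where τ is the proper time aboard the spacecraft. τ = Δt/γ = 13.1/1.232 = 10.63 years = 3.356×10⁸ s.
N = 9.193×10⁹ × 3.356×10⁸ = 3.085×10¹⁸.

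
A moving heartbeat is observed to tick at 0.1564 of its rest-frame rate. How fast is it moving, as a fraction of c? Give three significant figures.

β = 0.988

Rate ratio = 1/γ, so γ = 1/0.1564 = 6.394.
β = √(1 − 1/γ²) = √(1 − 0.1564²) = √0.9755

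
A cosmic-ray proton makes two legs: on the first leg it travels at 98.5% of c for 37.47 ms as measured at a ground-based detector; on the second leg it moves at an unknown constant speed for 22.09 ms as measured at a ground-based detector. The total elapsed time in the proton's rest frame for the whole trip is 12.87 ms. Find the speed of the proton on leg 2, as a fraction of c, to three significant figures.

β = 0.957

Leg 1: β = 0.985; γ = 1/√(1 − 0.985²) = 1/√0.02977 = 5.795; τ_1 = 37.47/5.795 = 6.466 ms.
Leg 2: speed unknown; τ_2 = 22.09/γ_2.
Total proper time: 6.466 + τ_2 = 12.87, so τ_2 = 12.87 − 6.466 = 6.404 ms.
γ_2 = 22.09/6.404 = 3.449; β = √(1 − 1/γ²) = √0.9159.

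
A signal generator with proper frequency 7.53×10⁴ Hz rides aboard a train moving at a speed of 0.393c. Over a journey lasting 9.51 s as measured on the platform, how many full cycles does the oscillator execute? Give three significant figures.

N = 6.58×10⁵

γ = 1/√(1 − 0.393²) = 1/√0.8456 = 1.088
The oscillator's own cycle count is N = f × τ where τ is the proper time on the train. τ = Δt/γ = 9.51/1.088 = 8.745 s = 8.745×10⁰ s.
N = 7.53×10⁴ × 8.745×10⁰ = 6.585×10⁵.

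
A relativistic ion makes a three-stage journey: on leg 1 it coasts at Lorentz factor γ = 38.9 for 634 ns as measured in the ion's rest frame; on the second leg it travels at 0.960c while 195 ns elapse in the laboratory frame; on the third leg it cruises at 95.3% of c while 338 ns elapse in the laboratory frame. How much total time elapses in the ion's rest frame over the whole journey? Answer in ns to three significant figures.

Leg 1: 634 ns is already measured in the ion's rest frame.
Leg 2: γ = 1/√(1 − 0.960²) = 25/7 ≈ 3.571; τ_2 = 195/3.571 = 54.60 ns.
Leg 3: β = 0.953; γ = 1/√(1 − 0.953²) = 1/√0.09179 = 3.301; τ_3 = 338/3.301 = 102.4 ns.
Total: 634.0 + 54.60 + 102.4 ns.

τ = 791 ns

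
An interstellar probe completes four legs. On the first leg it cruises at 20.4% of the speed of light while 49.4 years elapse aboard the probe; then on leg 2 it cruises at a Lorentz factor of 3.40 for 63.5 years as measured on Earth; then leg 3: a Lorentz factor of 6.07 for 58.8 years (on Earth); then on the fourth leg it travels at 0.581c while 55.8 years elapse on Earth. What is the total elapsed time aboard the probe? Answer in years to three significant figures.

Leg 1: 49.4 years is already measured aboard the probe.
Leg 2: γ = 3.40; τ_2 = 63.5/3.400 = 18.68 years.
Leg 3: γ = 6.07; τ_3 = 58.8/6.070 = 9.687 years.
Leg 4: γ = 1/√(1 − 0.581²) = 1/√0.6624 = 1.229; τ_4 = 55.8/1.229 = 45.42 years.
Total: 49.40 + 18.68 + 9.687 + 45.42 years.

τ = 123 years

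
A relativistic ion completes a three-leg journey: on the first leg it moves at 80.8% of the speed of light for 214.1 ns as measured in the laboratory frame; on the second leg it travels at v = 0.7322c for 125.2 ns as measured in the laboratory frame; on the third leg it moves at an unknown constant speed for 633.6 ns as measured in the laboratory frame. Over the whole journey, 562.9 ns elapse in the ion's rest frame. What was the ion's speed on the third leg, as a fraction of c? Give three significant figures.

β = 0.832

Leg 1: β = 0.808; γ = 1/√(1 − 0.808²) = 1/√0.3471 = 1.697; τ_1 = 214.1/1.697 = 126.1 ns.
Leg 2: γ = 1/√(1 − 0.7322²) = 1/√0.4639 = 1.468; τ_2 = 125.2/1.468 = 85.27 ns.
Leg 3: speed unknown; τ_3 = 633.6/γ_3.
Total proper time: 126.1 + 85.27 + τ_3 = 562.9, so τ_3 = 562.9 − 211.4 = 351.5 ns.
γ_3 = 633.6/351.5 = 1.803; β = √(1 − 1/γ²) = √0.6923.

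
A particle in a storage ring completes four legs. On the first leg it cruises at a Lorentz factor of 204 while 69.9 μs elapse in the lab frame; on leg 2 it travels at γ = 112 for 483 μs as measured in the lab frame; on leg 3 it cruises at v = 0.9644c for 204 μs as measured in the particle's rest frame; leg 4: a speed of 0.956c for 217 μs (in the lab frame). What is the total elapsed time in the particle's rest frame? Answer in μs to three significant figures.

Leg 1: γ = 204; τ_1 = 69.9/204.0 = 0.3426 μs.
Leg 2: γ = 112; τ_2 = 483/112.0 = 4.313 μs.
Leg 3: 204 μs is already measured in the particle's rest frame.
Leg 4: γ = 1/√(1 − 0.956²) = 1/√0.08606 = 3.409; τ_4 = 217/3.409 = 63.66 μs.
Total: 0.3426 + 4.313 + 204.0 + 63.66 μs.

τ = 272 μs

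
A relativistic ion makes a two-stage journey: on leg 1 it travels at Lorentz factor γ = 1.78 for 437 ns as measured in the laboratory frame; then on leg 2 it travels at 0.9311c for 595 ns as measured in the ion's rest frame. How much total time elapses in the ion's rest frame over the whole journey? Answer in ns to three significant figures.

τ = 841 ns

Leg 1: γ = 1.78; τ_1 = 437/1.780 = 245.5 ns.
Leg 2: 595 ns is already measured in the ion's rest frame.
Total: 245.5 + 595.0 ns.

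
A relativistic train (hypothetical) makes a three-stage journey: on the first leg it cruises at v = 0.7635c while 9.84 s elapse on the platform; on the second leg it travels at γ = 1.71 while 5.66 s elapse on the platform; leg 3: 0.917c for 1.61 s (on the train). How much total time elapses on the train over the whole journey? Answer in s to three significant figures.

τ = 11.3 s

Leg 1: γ = 1/√(1 − 0.7635²) = 1/√0.4171 = 1.548; τ_1 = 9.84/1.548 = 6.355 s.
Leg 2: γ = 1.71; τ_2 = 5.66/1.710 = 3.310 s.
Leg 3: 1.61 s is already measured on the train.
Total: 6.355 + 3.310 + 1.610 s.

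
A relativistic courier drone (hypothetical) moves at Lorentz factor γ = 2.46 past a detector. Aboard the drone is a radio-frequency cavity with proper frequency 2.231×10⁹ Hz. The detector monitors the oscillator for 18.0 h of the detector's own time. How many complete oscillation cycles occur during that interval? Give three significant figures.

γ = 2.46
During 18.0 h of lab time, the oscillator's proper time advances by τ = Δt/γ = 18.0/2.460 = 7.317 h = 2.634×10⁴ s.
N = f × τ = 2.231×10⁹ × 2.634×10⁴ = 5.877×10¹³.

N = 5.88×10¹³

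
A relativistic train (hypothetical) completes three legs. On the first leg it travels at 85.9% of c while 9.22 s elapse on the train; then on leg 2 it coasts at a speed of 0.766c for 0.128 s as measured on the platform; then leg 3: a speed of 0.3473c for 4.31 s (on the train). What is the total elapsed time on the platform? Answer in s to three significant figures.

Δt = 22.7 s

Leg 1: β = 0.859; γ = 1/√(1 − 0.859²) = 1/√0.2621 = 1.953; Δt_1 = 1.953 × 9.22 = 18.01 s.
Leg 2: 0.128 s is already measured on the platform.
Leg 3: γ = 1/√(1 − 0.3473²) = 1/√0.8794 = 1.066; Δt_3 = 1.066 × 4.31 = 4.596 s.
Total: 18.01 + 0.1280 + 4.596 s.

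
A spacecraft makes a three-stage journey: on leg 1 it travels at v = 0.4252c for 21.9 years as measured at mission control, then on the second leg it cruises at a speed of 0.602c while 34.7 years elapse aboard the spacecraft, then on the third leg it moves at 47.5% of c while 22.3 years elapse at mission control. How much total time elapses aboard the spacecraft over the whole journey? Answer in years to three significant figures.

τ = 74.1 years

Leg 1: γ = 1/√(1 − 0.4252²) = 1/√0.8192 = 1.105; τ_1 = 21.9/1.105 = 19.82 years.
Leg 2: 34.7 years is already measured aboard the spacecraft.
Leg 3: β = 0.475; γ = 1/√(1 − 0.475²) = 1/√0.7744 = 1.136; τ_3 = 22.3/1.136 = 19.62 years.
Total: 19.82 + 34.70 + 19.62 years.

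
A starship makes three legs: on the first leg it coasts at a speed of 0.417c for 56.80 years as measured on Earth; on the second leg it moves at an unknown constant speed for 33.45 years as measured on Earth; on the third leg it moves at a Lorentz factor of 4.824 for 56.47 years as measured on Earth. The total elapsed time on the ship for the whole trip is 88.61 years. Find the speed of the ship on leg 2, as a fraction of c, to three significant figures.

Leg 1: γ = 1/√(1 − 0.417²) = 1/√0.8261 = 1.100; τ_1 = 56.80/1.100 = 51.63 years.
Leg 2: speed unknown; τ_2 = 33.45/γ_2.
Leg 3: γ = 4.824; τ_3 = 56.47/4.824 = 11.71 years.
Total proper time: 51.63 + τ_2 + 11.71 = 88.61, so τ_2 = 88.61 − 63.33 = 25.28 years.
γ_2 = 33.45/25.28 = 1.323; β = √(1 − 1/γ²) = √0.4289.

β = 0.655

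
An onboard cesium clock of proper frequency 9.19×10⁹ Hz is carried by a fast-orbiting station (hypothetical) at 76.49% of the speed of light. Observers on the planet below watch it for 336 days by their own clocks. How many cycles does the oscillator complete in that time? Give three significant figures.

N = 1.72×10¹⁷

β = 0.7649; γ = 1/√(1 − 0.7649²) = 1/√0.4149 = 1.552
During 336 days of lab time, the oscillator's proper time advances by τ = Δt/γ = 336/1.552 = 216.4 days = 1.870×10⁷ s.
N = f × τ = 9.19×10⁹ × 1.870×10⁷ = 1.719×10¹⁷.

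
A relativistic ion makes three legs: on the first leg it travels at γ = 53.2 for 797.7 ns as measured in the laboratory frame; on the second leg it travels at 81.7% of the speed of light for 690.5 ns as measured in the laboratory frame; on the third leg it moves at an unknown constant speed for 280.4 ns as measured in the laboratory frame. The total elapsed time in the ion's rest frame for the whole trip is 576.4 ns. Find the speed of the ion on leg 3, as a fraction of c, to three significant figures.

Leg 1: γ = 53.2; τ_1 = 797.7/53.20 = 14.99 ns.
Leg 2: β = 0.817; γ = 1/√(1 − 0.817²) = 1/√0.3325 = 1.734; τ_2 = 690.5/1.734 = 398.2 ns.
Leg 3: speed unknown; τ_3 = 280.4/γ_3.
Total proper time: 14.99 + 398.2 + τ_3 = 576.4, so τ_3 = 576.4 − 413.2 = 163.2 ns.
γ_3 = 280.4/163.2 = 1.718; β = √(1 − 1/γ²) = √0.6611.

β = 0.813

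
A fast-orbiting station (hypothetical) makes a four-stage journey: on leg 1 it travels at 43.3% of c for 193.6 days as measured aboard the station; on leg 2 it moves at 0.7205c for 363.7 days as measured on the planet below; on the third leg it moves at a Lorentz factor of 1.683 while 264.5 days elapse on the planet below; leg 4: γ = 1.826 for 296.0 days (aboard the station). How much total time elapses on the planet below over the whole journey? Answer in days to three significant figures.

Leg 1: β = 0.433; γ = 1/√(1 − 0.433²) = 1/√0.8125 = 1.109; Δt_1 = 1.109 × 193.6 = 214.8 days.
Leg 2: 363.7 days is already measured on the planet below.
Leg 3: 264.5 days is already measured on the planet below.
Leg 4: γ = 1.826; Δt_4 = 1.826 × 296.0 = 540.5 days.
Total: 214.8 + 363.7 + 264.5 + 540.5 days.

Δt = 1380 days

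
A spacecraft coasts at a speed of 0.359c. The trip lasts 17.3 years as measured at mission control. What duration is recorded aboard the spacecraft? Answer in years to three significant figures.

τ = 16.1 years

γ = 1/√(1 − 0.359²) = 1/√0.8711 = 1.071
The interval measured at mission control is the dilated one; the clock aboard the spacecraft measures the proper time τ = Δt/γ = 17.3/1.071 years.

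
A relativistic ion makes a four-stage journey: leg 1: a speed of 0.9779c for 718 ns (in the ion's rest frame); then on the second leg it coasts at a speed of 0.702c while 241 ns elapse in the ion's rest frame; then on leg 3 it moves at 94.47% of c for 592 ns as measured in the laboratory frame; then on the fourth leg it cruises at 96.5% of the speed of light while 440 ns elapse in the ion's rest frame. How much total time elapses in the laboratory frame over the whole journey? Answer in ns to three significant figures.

Δt = 6040 ns

Leg 1: γ = 1/√(1 − 0.9779²) = 1/√0.04371 = 4.783; Δt_1 = 4.783 × 718 = 3434 ns.
Leg 2: γ = 1/√(1 − 0.702²) = 1/√0.5072 = 1.404; Δt_2 = 1.404 × 241 = 338.4 ns.
Leg 3: 592 ns is already measured in the laboratory frame.
Leg 4: β = 0.965; γ = 1/√(1 − 0.965²) = 1/√0.06878 = 3.813; Δt_4 = 3.813 × 440 = 1678 ns.
Total: 3434 + 338.4 + 592.0 + 1678 ns.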